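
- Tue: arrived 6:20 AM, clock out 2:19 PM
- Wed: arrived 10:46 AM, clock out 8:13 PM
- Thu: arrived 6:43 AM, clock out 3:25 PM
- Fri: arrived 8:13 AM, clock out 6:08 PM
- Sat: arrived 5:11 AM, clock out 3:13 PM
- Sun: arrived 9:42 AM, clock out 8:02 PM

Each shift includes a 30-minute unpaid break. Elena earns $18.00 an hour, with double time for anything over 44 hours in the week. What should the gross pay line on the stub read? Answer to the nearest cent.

$1131.00

Tue: 6:20 AM–2:19 PM = 7 h 59 min; less 30 min break → 7 h 29 min
Wed: 10:46 AM–8:13 PM = 9 h 27 min; less 30 min break → 8 h 57 min
Thu: 6:43 AM–3:25 PM = 8 h 42 min; less 30 min break → 8 h 12 min
Fri: 8:13 AM–6:08 PM = 9 h 55 min; less 30 min break → 9 h 25 min
Sat: 5:11 AM–3:13 PM = 10 h 2 min; less 30 min break → 9 h 32 min
Sun: 9:42 AM–8:02 PM = 10 h 20 min; less 30 min break → 9 h 50 min
Total worked: 53 h 25 min = 3205 min.
Regular 44 h 0 min = 2640 min at $18.00/h; overtime 9 h 25 min = 565 min at $36.00/h.
Pay = (2640 × $18.00 + 565 × $36.00) ÷ 60 = $1131.00.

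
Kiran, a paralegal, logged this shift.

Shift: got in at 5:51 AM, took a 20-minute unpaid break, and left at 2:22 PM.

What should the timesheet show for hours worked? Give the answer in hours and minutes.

8 h 11 min

Shift: 5:51 AM–2:22 PM = 8 h 31 min; less 20 min break → 8 h 11 min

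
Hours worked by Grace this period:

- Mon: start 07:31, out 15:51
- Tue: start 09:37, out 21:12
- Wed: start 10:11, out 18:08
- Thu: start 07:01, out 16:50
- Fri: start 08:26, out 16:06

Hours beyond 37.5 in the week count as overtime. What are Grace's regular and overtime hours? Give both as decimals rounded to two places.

Mon: 07:31–15:51 = 8 h 20 min
Tue: 09:37–21:12 = 11 h 35 min
Wed: 10:11–18:08 = 7 h 57 min
Thu: 07:01–16:50 = 9 h 49 min
Fri: 08:26–16:06 = 7 h 40 min
Total worked: 45 h 21 min = 45.35 h.
Threshold 37.5 h → overtime 7 h 51 min, regular 37 h 30 min.

Regular 37.50 hours, overtime 7.85 hours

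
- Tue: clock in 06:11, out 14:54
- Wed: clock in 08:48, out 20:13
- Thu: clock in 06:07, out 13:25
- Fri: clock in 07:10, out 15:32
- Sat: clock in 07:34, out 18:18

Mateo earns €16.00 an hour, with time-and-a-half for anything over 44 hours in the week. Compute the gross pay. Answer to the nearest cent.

Tue: 06:11–14:54 = 8 h 43 min
Wed: 08:48–20:13 = 11 h 25 min
Thu: 06:07–13:25 = 7 h 18 min
Fri: 07:10–15:32 = 8 h 22 min
Sat: 07:34–18:18 = 10 h 44 min
Total worked: 46 h 32 min = 2792 min.
Regular 44 h 0 min = 2640 min at €16.00/h; overtime 2 h 32 min = 152 min at €24.00/h.
Pay = (2640 × €16.00 + 152 × €24.00) ÷ 60 = €764.80.

€764.80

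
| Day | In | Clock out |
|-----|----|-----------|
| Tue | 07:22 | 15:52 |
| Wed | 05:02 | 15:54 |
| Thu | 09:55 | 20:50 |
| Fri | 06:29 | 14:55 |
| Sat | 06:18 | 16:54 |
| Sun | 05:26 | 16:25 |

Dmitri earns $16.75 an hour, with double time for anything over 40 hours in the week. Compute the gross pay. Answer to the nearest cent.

$1350.05

Tue: 07:22–15:52 = 8 h 30 min
Wed: 05:02–15:54 = 10 h 52 min
Thu: 09:55–20:50 = 10 h 55 min
Fri: 06:29–14:55 = 8 h 26 min
Sat: 06:18–16:54 = 10 h 36 min
Sun: 05:26–16:25 = 10 h 59 min
Total worked: 60 h 18 min = 3618 min.
Regular 40 h 0 min = 2400 min at $16.75/h; overtime 20 h 18 min = 1218 min at $33.50/h.
Pay = (2400 × $16.75 + 1218 × $33.50) ÷ 60 = $1350.05.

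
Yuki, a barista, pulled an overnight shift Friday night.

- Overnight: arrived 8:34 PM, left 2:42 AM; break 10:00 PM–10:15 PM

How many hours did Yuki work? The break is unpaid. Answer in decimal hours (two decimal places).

Overnight: 8:34 PM → midnight = 3 h 26 min; midnight → 2:42 AM = 2 h 42 min; span 6 h 8 min; less 15 min break → 5 h 53 min

5.88 hours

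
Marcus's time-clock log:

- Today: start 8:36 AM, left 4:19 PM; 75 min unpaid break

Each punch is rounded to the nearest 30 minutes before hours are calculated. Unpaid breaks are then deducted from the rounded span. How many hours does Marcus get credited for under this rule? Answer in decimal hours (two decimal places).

Today: in 8:36 AM→8:30 AM, out 4:19 PM→4:30 PM; 8 h 0 min − 75 min = 6 h 45 min

6.75 hours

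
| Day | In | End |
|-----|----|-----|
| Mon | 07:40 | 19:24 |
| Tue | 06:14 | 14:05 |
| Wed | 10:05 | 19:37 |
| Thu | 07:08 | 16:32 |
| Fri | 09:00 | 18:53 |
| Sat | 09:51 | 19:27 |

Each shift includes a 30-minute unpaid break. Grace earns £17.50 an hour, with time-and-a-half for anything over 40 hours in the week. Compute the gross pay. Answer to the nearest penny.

£1093.75

Mon: 07:40–19:24 = 11 h 44 min; less 30 min break → 11 h 14 min
Tue: 06:14–14:05 = 7 h 51 min; less 30 min break → 7 h 21 min
Wed: 10:05–19:37 = 9 h 32 min; less 30 min break → 9 h 2 min
Thu: 07:08–16:32 = 9 h 24 min; less 30 min break → 8 h 54 min
Fri: 09:00–18:53 = 9 h 53 min; less 30 min break → 9 h 23 min
Sat: 09:51–19:27 = 9 h 36 min; less 30 min break → 9 h 6 min
Total worked: 55 h 0 min = 3300 min.
Regular 40 h 0 min = 2400 min at £17.50/h; overtime 15 h 0 min = 900 min at £26.25/h.
Pay = (2400 × £17.50 + 900 × £26.25) ÷ 60 = £1093.75.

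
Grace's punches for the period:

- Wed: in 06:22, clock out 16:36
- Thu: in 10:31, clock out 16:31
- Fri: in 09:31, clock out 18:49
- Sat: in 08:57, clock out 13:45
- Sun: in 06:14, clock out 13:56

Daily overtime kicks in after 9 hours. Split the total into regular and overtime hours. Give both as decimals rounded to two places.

Regular 36.50 hours, overtime 1.53 hours

Wed: 06:22–16:36 = 10 h 14 min
Thu: 10:31–16:31 = 6 h 0 min
Fri: 09:31–18:49 = 9 h 18 min
Sat: 08:57–13:45 = 4 h 48 min
Sun: 06:14–13:56 = 7 h 42 min
Wed reg 9 h 0 min / OT 1 h 14 min; Thu reg 6 h 0 min / OT 0 h 0 min; Fri reg 9 h 0 min / OT 0 h 18 min; Sat reg 4 h 48 min / OT 0 h 0 min; Sun reg 7 h 42 min / OT 0 h 0 min.
Totals: regular 36 h 30 min, overtime 1 h 32 min.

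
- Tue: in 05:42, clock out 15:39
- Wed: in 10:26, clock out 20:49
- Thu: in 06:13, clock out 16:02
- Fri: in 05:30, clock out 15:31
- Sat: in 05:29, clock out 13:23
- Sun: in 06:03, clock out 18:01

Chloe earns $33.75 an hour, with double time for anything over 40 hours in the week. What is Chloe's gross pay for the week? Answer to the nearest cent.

$2702.25

Tue: 05:42–15:39 = 9 h 57 min
Wed: 10:26–20:49 = 10 h 23 min
Thu: 06:13–16:02 = 9 h 49 min
Fri: 05:30–15:31 = 10 h 1 min
Sat: 05:29–13:23 = 7 h 54 min
Sun: 06:03–18:01 = 11 h 58 min
Total worked: 60 h 2 min = 3602 min.
Regular 40 h 0 min = 2400 min at $33.75/h; overtime 20 h 2 min = 1202 min at $67.50/h.
Pay = (2400 × $33.75 + 1202 × $67.50) ÷ 60 = $2702.25.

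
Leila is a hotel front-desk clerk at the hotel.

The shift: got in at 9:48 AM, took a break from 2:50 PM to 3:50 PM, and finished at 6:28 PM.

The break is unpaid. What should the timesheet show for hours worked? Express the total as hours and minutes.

7 h 40 min

The shift: 9:48 AM–6:28 PM = 8 h 40 min; less 60 min break → 7 h 40 min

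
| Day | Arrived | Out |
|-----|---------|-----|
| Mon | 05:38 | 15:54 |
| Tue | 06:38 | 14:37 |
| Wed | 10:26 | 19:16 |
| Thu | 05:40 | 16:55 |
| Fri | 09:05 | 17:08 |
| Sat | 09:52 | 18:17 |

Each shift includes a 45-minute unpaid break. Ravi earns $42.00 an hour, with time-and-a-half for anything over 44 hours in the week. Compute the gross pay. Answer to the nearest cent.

$2244.90

Mon: 05:38–15:54 = 10 h 16 min; less 45 min break → 9 h 31 min
Tue: 06:38–14:37 = 7 h 59 min; less 45 min break → 7 h 14 min
Wed: 10:26–19:16 = 8 h 50 min; less 45 min break → 8 h 5 min
Thu: 05:40–16:55 = 11 h 15 min; less 45 min break → 10 h 30 min
Fri: 09:05–17:08 = 8 h 3 min; less 45 min break → 7 h 18 min
Sat: 09:52–18:17 = 8 h 25 min; less 45 min break → 7 h 40 min
Total worked: 50 h 18 min = 3018 min.
Regular 44 h 0 min = 2640 min at $42.00/h; overtime 6 h 18 min = 378 min at $63.00/h.
Pay = (2640 × $42.00 + 378 × $63.00) ÷ 60 = $2244.90.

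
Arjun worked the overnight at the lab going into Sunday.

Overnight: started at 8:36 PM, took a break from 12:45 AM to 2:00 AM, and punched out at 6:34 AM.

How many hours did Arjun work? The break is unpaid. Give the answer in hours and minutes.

Overnight: 8:36 PM → midnight = 3 h 24 min; midnight → 6:34 AM = 6 h 34 min; span 9 h 58 min; less 75 min break → 8 h 43 min

8 h 43 min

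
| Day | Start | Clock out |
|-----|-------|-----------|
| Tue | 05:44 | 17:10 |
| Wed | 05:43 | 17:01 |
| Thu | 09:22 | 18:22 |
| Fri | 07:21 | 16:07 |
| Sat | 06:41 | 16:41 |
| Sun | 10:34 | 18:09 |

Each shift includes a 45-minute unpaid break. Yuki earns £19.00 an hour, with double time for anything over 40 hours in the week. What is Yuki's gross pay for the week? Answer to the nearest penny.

£1276.17

Tue: 05:44–17:10 = 11 h 26 min; less 45 min break → 10 h 41 min
Wed: 05:43–17:01 = 11 h 18 min; less 45 min break → 10 h 33 min
Thu: 09:22–18:22 = 9 h 0 min; less 45 min break → 8 h 15 min
Fri: 07:21–16:07 = 8 h 46 min; less 45 min break → 8 h 1 min
Sat: 06:41–16:41 = 10 h 0 min; less 45 min break → 9 h 15 min
Sun: 10:34–18:09 = 7 h 35 min; less 45 min break → 6 h 50 min
Total worked: 53 h 35 min = 3215 min.
Regular 40 h 0 min = 2400 min at £19.00/h; overtime 13 h 35 min = 815 min at £38.00/h.
Pay = (2400 × £19.00 + 815 × £38.00) ÷ 60 = £1276.17.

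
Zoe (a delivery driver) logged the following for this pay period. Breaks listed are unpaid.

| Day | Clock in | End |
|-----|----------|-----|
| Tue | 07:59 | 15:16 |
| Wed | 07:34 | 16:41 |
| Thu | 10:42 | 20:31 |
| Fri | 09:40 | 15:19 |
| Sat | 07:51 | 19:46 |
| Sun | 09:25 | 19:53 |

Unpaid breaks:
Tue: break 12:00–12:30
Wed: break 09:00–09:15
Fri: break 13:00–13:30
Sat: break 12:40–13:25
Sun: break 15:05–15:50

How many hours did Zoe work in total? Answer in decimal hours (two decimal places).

51.50 hours

Tue: 07:59–15:16 = 7 h 17 min; less 30 min break → 6 h 47 min
Wed: 07:34–16:41 = 9 h 7 min; less 15 min break → 8 h 52 min
Thu: 10:42–20:31 = 9 h 49 min
Fri: 09:40–15:19 = 5 h 39 min; less 30 min break → 5 h 9 min
Sat: 07:51–19:46 = 11 h 55 min; less 45 min break → 11 h 10 min
Sun: 09:25–19:53 = 10 h 28 min; less 45 min break → 9 h 43 min
Total: 6 h 47 min + 8 h 52 min + 9 h 49 min + 5 h 9 min + 11 h 10 min + 9 h 43 min = 51 h 30 min.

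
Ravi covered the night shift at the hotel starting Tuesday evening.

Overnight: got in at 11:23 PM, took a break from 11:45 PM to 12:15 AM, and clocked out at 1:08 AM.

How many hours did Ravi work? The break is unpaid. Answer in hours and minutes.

Overnight: 11:23 PM → midnight = 0 h 37 min; midnight → 1:08 AM = 1 h 8 min; span 1 h 45 min; less 30 min break → 1 h 15 min

1 h 15 min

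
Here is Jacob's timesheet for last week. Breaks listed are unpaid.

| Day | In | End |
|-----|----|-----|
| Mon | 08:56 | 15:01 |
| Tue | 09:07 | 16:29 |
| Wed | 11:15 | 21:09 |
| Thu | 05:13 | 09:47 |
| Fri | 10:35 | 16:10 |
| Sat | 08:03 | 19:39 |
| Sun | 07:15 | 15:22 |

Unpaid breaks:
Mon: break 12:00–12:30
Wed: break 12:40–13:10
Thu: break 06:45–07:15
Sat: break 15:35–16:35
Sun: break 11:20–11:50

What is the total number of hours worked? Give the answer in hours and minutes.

50 h 13 min

Mon: 08:56–15:01 = 6 h 5 min; less 30 min break → 5 h 35 min
Tue: 09:07–16:29 = 7 h 22 min
Wed: 11:15–21:09 = 9 h 54 min; less 30 min break → 9 h 24 min
Thu: 05:13–09:47 = 4 h 34 min; less 30 min break → 4 h 4 min
Fri: 10:35–16:10 = 5 h 35 min
Sat: 08:03–19:39 = 11 h 36 min; less 60 min break → 10 h 36 min
Sun: 07:15–15:22 = 8 h 7 min; less 30 min break → 7 h 37 min
Total: 5 h 35 min + 7 h 22 min + 9 h 24 min + 4 h 4 min + 5 h 35 min + 10 h 36 min + 7 h 37 min = 50 h 13 min.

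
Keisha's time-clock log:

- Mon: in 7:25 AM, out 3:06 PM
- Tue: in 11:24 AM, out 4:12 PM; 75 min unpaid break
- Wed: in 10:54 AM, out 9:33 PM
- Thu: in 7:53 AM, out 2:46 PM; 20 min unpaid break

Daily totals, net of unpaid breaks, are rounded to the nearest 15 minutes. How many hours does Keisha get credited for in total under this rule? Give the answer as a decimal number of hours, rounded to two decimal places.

Mon: 7:25 AM–3:06 PM = 7 h 41 min → rounds to 7 h 45 min
Tue: 11:24 AM–4:12 PM = 4 h 48 min − 75 min = 3 h 33 min → rounds to 3 h 30 min
Wed: 10:54 AM–9:33 PM = 10 h 39 min → rounds to 10 h 45 min
Thu: 7:53 AM–2:46 PM = 6 h 53 min − 20 min = 6 h 33 min → rounds to 6 h 30 min
Total credited: 28 h 30 min.

28.50 hours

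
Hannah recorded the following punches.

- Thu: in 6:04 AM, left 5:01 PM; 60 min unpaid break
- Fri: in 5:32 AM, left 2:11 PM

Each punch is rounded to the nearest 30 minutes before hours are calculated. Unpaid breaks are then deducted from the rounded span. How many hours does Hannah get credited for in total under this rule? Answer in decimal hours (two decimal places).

18.50 hours

Thu: in 6:04 AM→6:00 AM, out 5:01 PM→5:00 PM; 11 h 0 min − 60 min = 10 h 0 min
Fri: in 5:32 AM→5:30 AM, out 2:11 PM→2:00 PM; 8 h 30 min
Total credited: 18 h 30 min.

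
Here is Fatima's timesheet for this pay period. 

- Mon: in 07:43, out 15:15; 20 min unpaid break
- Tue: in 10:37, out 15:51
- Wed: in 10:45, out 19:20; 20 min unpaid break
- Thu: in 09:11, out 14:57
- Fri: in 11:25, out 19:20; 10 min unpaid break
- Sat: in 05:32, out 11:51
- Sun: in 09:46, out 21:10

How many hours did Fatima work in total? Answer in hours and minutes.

51 h 55 min

Mon: 07:43–15:15 = 7 h 32 min; less 20 min break → 7 h 12 min
Tue: 10:37–15:51 = 5 h 14 min
Wed: 10:45–19:20 = 8 h 35 min; less 20 min break → 8 h 15 min
Thu: 09:11–14:57 = 5 h 46 min
Fri: 11:25–19:20 = 7 h 55 min; less 10 min break → 7 h 45 min
Sat: 05:32–11:51 = 6 h 19 min
Sun: 09:46–21:10 = 11 h 24 min
Total: 7 h 12 min + 5 h 14 min + 8 h 15 min + 5 h 46 min + 7 h 45 min + 6 h 19 min + 11 h 24 min = 51 h 55 min.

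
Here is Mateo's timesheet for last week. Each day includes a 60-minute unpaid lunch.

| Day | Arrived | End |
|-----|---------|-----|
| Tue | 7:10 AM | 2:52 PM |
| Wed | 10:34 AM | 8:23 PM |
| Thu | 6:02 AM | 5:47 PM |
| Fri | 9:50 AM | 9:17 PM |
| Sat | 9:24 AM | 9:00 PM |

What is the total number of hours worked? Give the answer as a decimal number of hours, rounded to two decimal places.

47.32 hours

Tue: 7:10 AM–2:52 PM = 7 h 42 min; less 60 min break → 6 h 42 min
Wed: 10:34 AM–8:23 PM = 9 h 49 min; less 60 min break → 8 h 49 min
Thu: 6:02 AM–5:47 PM = 11 h 45 min; less 60 min break → 10 h 45 min
Fri: 9:50 AM–9:17 PM = 11 h 27 min; less 60 min break → 10 h 27 min
Sat: 9:24 AM–9:00 PM = 11 h 36 min; less 60 min break → 10 h 36 min
Total: 6 h 42 min + 8 h 49 min + 10 h 45 min + 10 h 27 min + 10 h 36 min = 47 h 19 min.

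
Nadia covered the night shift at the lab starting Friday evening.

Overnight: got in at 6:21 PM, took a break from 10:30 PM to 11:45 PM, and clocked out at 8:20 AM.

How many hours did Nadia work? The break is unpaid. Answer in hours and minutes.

12 h 44 min

Overnight: 6:21 PM → midnight = 5 h 39 min; midnight → 8:20 AM = 8 h 20 min; span 13 h 59 min; less 75 min break → 12 h 44 min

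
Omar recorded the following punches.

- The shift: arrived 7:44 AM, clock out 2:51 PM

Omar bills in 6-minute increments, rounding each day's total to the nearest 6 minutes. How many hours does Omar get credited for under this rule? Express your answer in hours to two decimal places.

7.10 hours

The shift: 7:44 AM–2:51 PM = 7 h 7 min → rounds to 7 h 6 min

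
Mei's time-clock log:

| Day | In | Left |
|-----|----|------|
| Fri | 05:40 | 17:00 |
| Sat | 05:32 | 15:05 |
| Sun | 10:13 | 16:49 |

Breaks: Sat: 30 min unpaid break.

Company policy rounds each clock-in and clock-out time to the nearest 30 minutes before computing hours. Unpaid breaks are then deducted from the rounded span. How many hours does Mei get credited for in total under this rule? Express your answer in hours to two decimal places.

Fri: in 05:40→05:30, out 17:00→17:00; 11 h 30 min
Sat: in 05:32→05:30, out 15:05→15:00; 9 h 30 min − 30 min = 9 h 0 min
Sun: in 10:13→10:00, out 16:49→17:00; 7 h 0 min
Total credited: 27 h 30 min.

27.50 hours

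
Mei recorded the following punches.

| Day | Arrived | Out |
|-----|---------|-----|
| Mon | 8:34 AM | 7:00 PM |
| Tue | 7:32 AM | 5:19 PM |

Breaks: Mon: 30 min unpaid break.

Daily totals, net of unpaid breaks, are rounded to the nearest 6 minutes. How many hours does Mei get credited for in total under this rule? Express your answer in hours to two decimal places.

19.70 hours

Mon: 8:34 AM–7:00 PM = 10 h 26 min − 30 min = 9 h 56 min → rounds to 9 h 54 min
Tue: 7:32 AM–5:19 PM = 9 h 47 min → rounds to 9 h 48 min
Total credited: 19 h 42 min.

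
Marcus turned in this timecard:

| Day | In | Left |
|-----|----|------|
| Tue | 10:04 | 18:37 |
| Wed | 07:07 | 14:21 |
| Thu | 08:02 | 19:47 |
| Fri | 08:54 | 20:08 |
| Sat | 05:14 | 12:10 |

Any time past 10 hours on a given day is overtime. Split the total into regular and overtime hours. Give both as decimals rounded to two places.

Regular 42.72 hours, overtime 2.98 hours

Tue: 10:04–18:37 = 8 h 33 min
Wed: 07:07–14:21 = 7 h 14 min
Thu: 08:02–19:47 = 11 h 45 min
Fri: 08:54–20:08 = 11 h 14 min
Sat: 05:14–12:10 = 6 h 56 min
Tue reg 8 h 33 min / OT 0 h 0 min; Wed reg 7 h 14 min / OT 0 h 0 min; Thu reg 10 h 0 min / OT 1 h 45 min; Fri reg 10 h 0 min / OT 1 h 14 min; Sat reg 6 h 56 min / OT 0 h 0 min.
Totals: regular 42 h 43 min, overtime 2 h 59 min.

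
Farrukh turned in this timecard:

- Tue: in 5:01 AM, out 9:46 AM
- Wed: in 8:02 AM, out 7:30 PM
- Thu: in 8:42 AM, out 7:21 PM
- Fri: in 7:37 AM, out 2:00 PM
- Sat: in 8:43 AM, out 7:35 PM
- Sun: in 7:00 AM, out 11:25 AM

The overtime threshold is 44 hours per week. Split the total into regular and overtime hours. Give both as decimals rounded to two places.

Tue: 5:01 AM–9:46 AM = 4 h 45 min
Wed: 8:02 AM–7:30 PM = 11 h 28 min
Thu: 8:42 AM–7:21 PM = 10 h 39 min
Fri: 7:37 AM–2:00 PM = 6 h 23 min
Sat: 8:43 AM–7:35 PM = 10 h 52 min
Sun: 7:00 AM–11:25 AM = 4 h 25 min
Total worked: 48 h 32 min = 48.53 h.
Threshold 44 h → overtime 4 h 32 min, regular 44 h 0 min.

Regular 44.00 hours, overtime 4.53 hours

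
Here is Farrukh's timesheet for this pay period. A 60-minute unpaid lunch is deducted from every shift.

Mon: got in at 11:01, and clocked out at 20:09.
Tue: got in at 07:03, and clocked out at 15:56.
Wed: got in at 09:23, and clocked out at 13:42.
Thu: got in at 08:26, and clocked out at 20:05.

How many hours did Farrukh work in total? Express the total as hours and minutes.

29 h 59 min

Mon: 11:01–20:09 = 9 h 8 min; less 60 min break → 8 h 8 min
Tue: 07:03–15:56 = 8 h 53 min; less 60 min break → 7 h 53 min
Wed: 09:23–13:42 = 4 h 19 min; less 60 min break → 3 h 19 min
Thu: 08:26–20:05 = 11 h 39 min; less 60 min break → 10 h 39 min
Total: 8 h 8 min + 7 h 53 min + 3 h 19 min + 10 h 39 min = 29 h 59 min.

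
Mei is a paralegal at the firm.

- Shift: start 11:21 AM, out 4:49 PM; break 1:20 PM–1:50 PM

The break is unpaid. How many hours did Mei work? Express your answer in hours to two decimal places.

Shift: 11:21 AM–4:49 PM = 5 h 28 min; less 30 min break → 4 h 58 min

4.97 hours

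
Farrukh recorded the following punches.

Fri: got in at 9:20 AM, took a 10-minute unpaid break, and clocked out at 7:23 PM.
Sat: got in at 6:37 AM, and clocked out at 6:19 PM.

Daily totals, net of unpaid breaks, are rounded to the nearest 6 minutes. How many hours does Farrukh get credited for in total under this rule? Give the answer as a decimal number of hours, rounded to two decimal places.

21.60 hours

Fri: 9:20 AM–7:23 PM = 10 h 3 min − 10 min = 9 h 53 min → rounds to 9 h 54 min
Sat: 6:37 AM–6:19 PM = 11 h 42 min → rounds to 11 h 42 min
Total credited: 21 h 36 min.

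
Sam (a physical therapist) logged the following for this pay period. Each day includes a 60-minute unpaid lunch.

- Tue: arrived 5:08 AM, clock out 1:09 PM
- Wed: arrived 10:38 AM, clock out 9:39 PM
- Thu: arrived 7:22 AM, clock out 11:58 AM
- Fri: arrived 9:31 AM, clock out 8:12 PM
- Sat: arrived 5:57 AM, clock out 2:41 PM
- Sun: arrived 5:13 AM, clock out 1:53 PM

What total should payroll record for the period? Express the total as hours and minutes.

45 h 43 min

Tue: 5:08 AM–1:09 PM = 8 h 1 min; less 60 min break → 7 h 1 min
Wed: 10:38 AM–9:39 PM = 11 h 1 min; less 60 min break → 10 h 1 min
Thu: 7:22 AM–11:58 AM = 4 h 36 min; less 60 min break → 3 h 36 min
Fri: 9:31 AM–8:12 PM = 10 h 41 min; less 60 min break → 9 h 41 min
Sat: 5:57 AM–2:41 PM = 8 h 44 min; less 60 min break → 7 h 44 min
Sun: 5:13 AM–1:53 PM = 8 h 40 min; less 60 min break → 7 h 40 min
Total: 7 h 1 min + 10 h 1 min + 3 h 36 min + 9 h 41 min + 7 h 44 min + 7 h 40 min = 45 h 43 min.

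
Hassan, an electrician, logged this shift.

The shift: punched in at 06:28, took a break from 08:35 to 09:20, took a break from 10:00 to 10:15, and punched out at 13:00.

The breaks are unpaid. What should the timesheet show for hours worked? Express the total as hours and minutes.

5 h 32 min

The shift: 06:28–13:00 = 6 h 32 min; less 60 min break → 5 h 32 min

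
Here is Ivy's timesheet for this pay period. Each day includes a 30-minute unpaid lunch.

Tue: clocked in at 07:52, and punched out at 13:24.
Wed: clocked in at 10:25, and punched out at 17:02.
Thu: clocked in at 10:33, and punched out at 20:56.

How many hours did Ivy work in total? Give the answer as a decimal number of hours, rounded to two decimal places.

21.03 hours

Tue: 07:52–13:24 = 5 h 32 min; less 30 min break → 5 h 2 min
Wed: 10:25–17:02 = 6 h 37 min; less 30 min break → 6 h 7 min
Thu: 10:33–20:56 = 10 h 23 min; less 30 min break → 9 h 53 min
Total: 5 h 2 min + 6 h 7 min + 9 h 53 min = 21 h 2 min.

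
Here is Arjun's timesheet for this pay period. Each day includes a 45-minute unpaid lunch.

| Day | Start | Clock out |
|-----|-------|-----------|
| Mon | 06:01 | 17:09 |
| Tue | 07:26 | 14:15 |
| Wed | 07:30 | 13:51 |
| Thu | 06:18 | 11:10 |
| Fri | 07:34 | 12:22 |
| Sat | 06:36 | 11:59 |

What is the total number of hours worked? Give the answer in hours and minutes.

Mon: 06:01–17:09 = 11 h 8 min; less 45 min break → 10 h 23 min
Tue: 07:26–14:15 = 6 h 49 min; less 45 min break → 6 h 4 min
Wed: 07:30–13:51 = 6 h 21 min; less 45 min break → 5 h 36 min
Thu: 06:18–11:10 = 4 h 52 min; less 45 min break → 4 h 7 min
Fri: 07:34–12:22 = 4 h 48 min; less 45 min break → 4 h 3 min
Sat: 06:36–11:59 = 5 h 23 min; less 45 min break → 4 h 38 min
Total: 10 h 23 min + 6 h 4 min + 5 h 36 min + 4 h 7 min + 4 h 3 min + 4 h 38 min = 34 h 51 min.

34 h 51 min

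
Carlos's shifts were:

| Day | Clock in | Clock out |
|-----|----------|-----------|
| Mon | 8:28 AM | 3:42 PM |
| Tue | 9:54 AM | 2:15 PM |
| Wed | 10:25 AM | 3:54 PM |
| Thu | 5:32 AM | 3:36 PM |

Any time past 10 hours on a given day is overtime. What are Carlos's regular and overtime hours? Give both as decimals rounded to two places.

Mon: 8:28 AM–3:42 PM = 7 h 14 min
Tue: 9:54 AM–2:15 PM = 4 h 21 min
Wed: 10:25 AM–3:54 PM = 5 h 29 min
Thu: 5:32 AM–3:36 PM = 10 h 4 min
Mon reg 7 h 14 min / OT 0 h 0 min; Tue reg 4 h 21 min / OT 0 h 0 min; Wed reg 5 h 29 min / OT 0 h 0 min; Thu reg 10 h 0 min / OT 0 h 4 min.
Totals: regular 27 h 4 min, overtime 0 h 4 min.

Regular 27.07 hours, overtime 0.07 hours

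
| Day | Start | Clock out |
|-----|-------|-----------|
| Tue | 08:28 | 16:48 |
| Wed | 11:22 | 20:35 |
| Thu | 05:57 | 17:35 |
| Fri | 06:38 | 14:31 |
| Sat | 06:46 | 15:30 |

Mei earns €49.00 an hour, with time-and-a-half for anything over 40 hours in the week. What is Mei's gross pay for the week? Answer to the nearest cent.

€2386.30

Tue: 08:28–16:48 = 8 h 20 min
Wed: 11:22–20:35 = 9 h 13 min
Thu: 05:57–17:35 = 11 h 38 min
Fri: 06:38–14:31 = 7 h 53 min
Sat: 06:46–15:30 = 8 h 44 min
Total worked: 45 h 48 min = 2748 min.
Regular 40 h 0 min = 2400 min at €49.00/h; overtime 5 h 48 min = 348 min at €73.50/h.
Pay = (2400 × €49.00 + 348 × €73.50) ÷ 60 = €2386.30.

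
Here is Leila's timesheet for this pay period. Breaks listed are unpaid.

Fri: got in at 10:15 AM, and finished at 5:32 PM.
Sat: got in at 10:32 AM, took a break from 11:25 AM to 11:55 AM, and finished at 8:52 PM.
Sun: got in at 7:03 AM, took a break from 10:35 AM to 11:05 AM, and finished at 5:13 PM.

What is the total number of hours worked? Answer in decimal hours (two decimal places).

Fri: 10:15 AM–5:32 PM = 7 h 17 min
Sat: 10:32 AM–8:52 PM = 10 h 20 min; less 30 min break → 9 h 50 min
Sun: 7:03 AM–5:13 PM = 10 h 10 min; less 30 min break → 9 h 40 min
Total: 7 h 17 min + 9 h 50 min + 9 h 40 min = 26 h 47 min.

26.78 hours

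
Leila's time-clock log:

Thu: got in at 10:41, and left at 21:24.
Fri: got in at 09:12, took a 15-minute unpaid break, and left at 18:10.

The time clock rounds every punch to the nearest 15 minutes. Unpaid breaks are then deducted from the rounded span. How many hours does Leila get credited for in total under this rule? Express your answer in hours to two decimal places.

Thu: in 10:41→10:45, out 21:24→21:30; 10 h 45 min
Fri: in 09:12→09:15, out 18:10→18:15; 9 h 0 min − 15 min = 8 h 45 min
Total credited: 19 h 30 min.

19.50 hours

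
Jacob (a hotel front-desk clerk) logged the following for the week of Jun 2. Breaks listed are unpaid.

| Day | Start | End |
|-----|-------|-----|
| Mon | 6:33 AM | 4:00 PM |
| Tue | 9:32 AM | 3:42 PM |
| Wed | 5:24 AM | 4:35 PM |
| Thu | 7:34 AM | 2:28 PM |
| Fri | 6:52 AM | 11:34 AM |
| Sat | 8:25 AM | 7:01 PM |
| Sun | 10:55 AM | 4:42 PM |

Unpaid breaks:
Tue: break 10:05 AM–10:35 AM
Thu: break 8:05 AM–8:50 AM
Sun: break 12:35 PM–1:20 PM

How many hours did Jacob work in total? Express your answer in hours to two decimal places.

52.78 hours

Mon: 6:33 AM–4:00 PM = 9 h 27 min
Tue: 9:32 AM–3:42 PM = 6 h 10 min; less 30 min break → 5 h 40 min
Wed: 5:24 AM–4:35 PM = 11 h 11 min
Thu: 7:34 AM–2:28 PM = 6 h 54 min; less 45 min break → 6 h 9 min
Fri: 6:52 AM–11:34 AM = 4 h 42 min
Sat: 8:25 AM–7:01 PM = 10 h 36 min
Sun: 10:55 AM–4:42 PM = 5 h 47 min; less 45 min break → 5 h 2 min
Total: 9 h 27 min + 5 h 40 min + 11 h 11 min + 6 h 9 min + 4 h 42 min + 10 h 36 min + 5 h 2 min = 52 h 47 min.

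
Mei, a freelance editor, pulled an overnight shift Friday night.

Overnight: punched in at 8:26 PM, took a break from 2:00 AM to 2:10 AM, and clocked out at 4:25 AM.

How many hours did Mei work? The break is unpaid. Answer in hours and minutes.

7 h 49 min

Overnight: 8:26 PM → midnight = 3 h 34 min; midnight → 4:25 AM = 4 h 25 min; span 7 h 59 min; less 10 min break → 7 h 49 min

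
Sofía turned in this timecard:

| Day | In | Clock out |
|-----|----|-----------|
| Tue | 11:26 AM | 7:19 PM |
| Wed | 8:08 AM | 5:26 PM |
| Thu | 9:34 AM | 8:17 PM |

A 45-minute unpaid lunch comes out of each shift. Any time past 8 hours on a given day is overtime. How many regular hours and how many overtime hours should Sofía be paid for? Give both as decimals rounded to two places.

Regular 23.13 hours, overtime 2.52 hours

Tue: 11:26 AM–7:19 PM = 7 h 53 min; less 45 min break → 7 h 8 min
Wed: 8:08 AM–5:26 PM = 9 h 18 min; less 45 min break → 8 h 33 min
Thu: 9:34 AM–8:17 PM = 10 h 43 min; less 45 min break → 9 h 58 min
Tue reg 7 h 8 min / OT 0 h 0 min; Wed reg 8 h 0 min / OT 0 h 33 min; Thu reg 8 h 0 min / OT 1 h 58 min.
Totals: regular 23 h 8 min, overtime 2 h 31 min.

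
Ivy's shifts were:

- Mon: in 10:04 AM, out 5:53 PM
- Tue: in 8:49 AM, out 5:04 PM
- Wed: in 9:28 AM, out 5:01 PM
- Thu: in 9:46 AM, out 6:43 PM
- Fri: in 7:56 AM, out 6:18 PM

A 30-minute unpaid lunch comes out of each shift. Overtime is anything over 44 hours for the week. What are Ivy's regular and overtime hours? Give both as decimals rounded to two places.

Regular 40.43 hours, overtime 0.00 hours

Mon: 10:04 AM–5:53 PM = 7 h 49 min; less 30 min break → 7 h 19 min
Tue: 8:49 AM–5:04 PM = 8 h 15 min; less 30 min break → 7 h 45 min
Wed: 9:28 AM–5:01 PM = 7 h 33 min; less 30 min break → 7 h 3 min
Thu: 9:46 AM–6:43 PM = 8 h 57 min; less 30 min break → 8 h 27 min
Fri: 7:56 AM–6:18 PM = 10 h 22 min; less 30 min break → 9 h 52 min
Total worked: 40 h 26 min = 40.43 h.
Threshold 44 h → overtime 0 h 0 min, regular 40 h 26 min.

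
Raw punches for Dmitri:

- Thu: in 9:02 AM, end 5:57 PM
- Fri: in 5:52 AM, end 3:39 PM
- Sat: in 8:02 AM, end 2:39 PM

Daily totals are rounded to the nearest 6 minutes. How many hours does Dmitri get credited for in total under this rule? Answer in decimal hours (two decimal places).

25.30 hours

Thu: 9:02 AM–5:57 PM = 8 h 55 min → rounds to 8 h 54 min
Fri: 5:52 AM–3:39 PM = 9 h 47 min → rounds to 9 h 48 min
Sat: 8:02 AM–2:39 PM = 6 h 37 min → rounds to 6 h 36 min
Total credited: 25 h 18 min.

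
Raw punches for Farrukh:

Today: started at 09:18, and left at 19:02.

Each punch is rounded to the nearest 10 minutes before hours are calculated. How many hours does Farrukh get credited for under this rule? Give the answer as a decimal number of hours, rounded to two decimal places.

9.67 hours

Today: in 09:18→09:20, out 19:02→19:00; 9 h 40 min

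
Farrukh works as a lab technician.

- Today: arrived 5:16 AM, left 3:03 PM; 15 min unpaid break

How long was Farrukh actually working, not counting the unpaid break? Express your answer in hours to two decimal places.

Today: 5:16 AM–3:03 PM = 9 h 47 min; less 15 min break → 9 h 32 min

9.53 hours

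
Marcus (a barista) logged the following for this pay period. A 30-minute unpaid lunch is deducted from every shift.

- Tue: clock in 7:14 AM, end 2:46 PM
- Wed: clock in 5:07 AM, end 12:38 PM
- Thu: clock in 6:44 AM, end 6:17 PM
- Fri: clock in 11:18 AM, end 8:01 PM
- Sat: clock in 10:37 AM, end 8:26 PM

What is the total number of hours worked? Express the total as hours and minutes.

Tue: 7:14 AM–2:46 PM = 7 h 32 min; less 30 min break → 7 h 2 min
Wed: 5:07 AM–12:38 PM = 7 h 31 min; less 30 min break → 7 h 1 min
Thu: 6:44 AM–6:17 PM = 11 h 33 min; less 30 min break → 11 h 3 min
Fri: 11:18 AM–8:01 PM = 8 h 43 min; less 30 min break → 8 h 13 min
Sat: 10:37 AM–8:26 PM = 9 h 49 min; less 30 min break → 9 h 19 min
Total: 7 h 2 min + 7 h 1 min + 11 h 3 min + 8 h 13 min + 9 h 19 min = 42 h 38 min.

42 h 38 min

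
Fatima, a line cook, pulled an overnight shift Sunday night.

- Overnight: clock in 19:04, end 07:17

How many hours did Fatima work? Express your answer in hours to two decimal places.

12.22 hours

Overnight: 19:04 → midnight = 4 h 56 min; midnight → 07:17 = 7 h 17 min; span 12 h 13 min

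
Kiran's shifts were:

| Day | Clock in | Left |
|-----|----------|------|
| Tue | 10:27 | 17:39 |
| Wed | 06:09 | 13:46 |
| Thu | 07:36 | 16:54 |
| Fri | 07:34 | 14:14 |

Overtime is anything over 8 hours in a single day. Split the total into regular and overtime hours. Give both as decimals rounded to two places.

Tue: 10:27–17:39 = 7 h 12 min
Wed: 06:09–13:46 = 7 h 37 min
Thu: 07:36–16:54 = 9 h 18 min
Fri: 07:34–14:14 = 6 h 40 min
Tue reg 7 h 12 min / OT 0 h 0 min; Wed reg 7 h 37 min / OT 0 h 0 min; Thu reg 8 h 0 min / OT 1 h 18 min; Fri reg 6 h 40 min / OT 0 h 0 min.
Totals: regular 29 h 29 min, overtime 1 h 18 min.

Regular 29.48 hours, overtime 1.30 hours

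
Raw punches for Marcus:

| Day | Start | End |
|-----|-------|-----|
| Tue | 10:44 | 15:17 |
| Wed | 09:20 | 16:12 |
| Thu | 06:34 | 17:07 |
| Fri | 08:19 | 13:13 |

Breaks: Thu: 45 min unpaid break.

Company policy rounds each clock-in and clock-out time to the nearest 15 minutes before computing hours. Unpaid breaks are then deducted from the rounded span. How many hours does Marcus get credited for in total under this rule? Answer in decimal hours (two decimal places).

Tue: in 10:44→10:45, out 15:17→15:15; 4 h 30 min
Wed: in 09:20→09:15, out 16:12→16:15; 7 h 0 min
Thu: in 06:34→06:30, out 17:07→17:00; 10 h 30 min − 45 min = 9 h 45 min
Fri: in 08:19→08:15, out 13:13→13:15; 5 h 0 min
Total credited: 26 h 15 min.

26.25 hours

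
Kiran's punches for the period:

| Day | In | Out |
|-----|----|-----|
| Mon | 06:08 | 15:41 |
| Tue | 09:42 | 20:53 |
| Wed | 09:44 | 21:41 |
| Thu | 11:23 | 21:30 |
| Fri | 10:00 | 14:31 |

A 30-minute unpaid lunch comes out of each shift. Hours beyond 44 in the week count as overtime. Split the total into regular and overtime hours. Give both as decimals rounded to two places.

Mon: 06:08–15:41 = 9 h 33 min; less 30 min break → 9 h 3 min
Tue: 09:42–20:53 = 11 h 11 min; less 30 min break → 10 h 41 min
Wed: 09:44–21:41 = 11 h 57 min; less 30 min break → 11 h 27 min
Thu: 11:23–21:30 = 10 h 7 min; less 30 min break → 9 h 37 min
Fri: 10:00–14:31 = 4 h 31 min; less 30 min break → 4 h 1 min
Total worked: 44 h 49 min = 44.82 h.
Threshold 44 h → overtime 0 h 49 min, regular 44 h 0 min.

Regular 44.00 hours, overtime 0.82 hours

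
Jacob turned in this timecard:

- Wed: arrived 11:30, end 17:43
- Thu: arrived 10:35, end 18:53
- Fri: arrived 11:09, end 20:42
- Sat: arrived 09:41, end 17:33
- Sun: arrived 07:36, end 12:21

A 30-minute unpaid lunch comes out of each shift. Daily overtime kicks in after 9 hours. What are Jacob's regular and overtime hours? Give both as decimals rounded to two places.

Regular 34.13 hours, overtime 0.05 hours

Wed: 11:30–17:43 = 6 h 13 min; less 30 min break → 5 h 43 min
Thu: 10:35–18:53 = 8 h 18 min; less 30 min break → 7 h 48 min
Fri: 11:09–20:42 = 9 h 33 min; less 30 min break → 9 h 3 min
Sat: 09:41–17:33 = 7 h 52 min; less 30 min break → 7 h 22 min
Sun: 07:36–12:21 = 4 h 45 min; less 30 min break → 4 h 15 min
Wed reg 5 h 43 min / OT 0 h 0 min; Thu reg 7 h 48 min / OT 0 h 0 min; Fri reg 9 h 0 min / OT 0 h 3 min; Sat reg 7 h 22 min / OT 0 h 0 min; Sun reg 4 h 15 min / OT 0 h 0 min.
Totals: regular 34 h 8 min, overtime 0 h 3 min.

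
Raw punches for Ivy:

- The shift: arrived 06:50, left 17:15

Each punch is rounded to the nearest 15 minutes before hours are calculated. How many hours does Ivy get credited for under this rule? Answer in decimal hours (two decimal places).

10.50 hours

The shift: in 06:50→06:45, out 17:15→17:15; 10 h 30 min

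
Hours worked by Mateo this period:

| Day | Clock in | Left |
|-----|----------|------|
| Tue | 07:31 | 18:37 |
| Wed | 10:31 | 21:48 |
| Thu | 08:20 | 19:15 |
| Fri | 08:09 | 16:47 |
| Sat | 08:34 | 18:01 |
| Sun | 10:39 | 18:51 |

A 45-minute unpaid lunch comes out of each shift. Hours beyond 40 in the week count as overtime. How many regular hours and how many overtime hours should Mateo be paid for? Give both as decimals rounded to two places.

Tue: 07:31–18:37 = 11 h 6 min; less 45 min break → 10 h 21 min
Wed: 10:31–21:48 = 11 h 17 min; less 45 min break → 10 h 32 min
Thu: 08:20–19:15 = 10 h 55 min; less 45 min break → 10 h 10 min
Fri: 08:09–16:47 = 8 h 38 min; less 45 min break → 7 h 53 min
Sat: 08:34–18:01 = 9 h 27 min; less 45 min break → 8 h 42 min
Sun: 10:39–18:51 = 8 h 12 min; less 45 min break → 7 h 27 min
Total worked: 55 h 5 min = 55.08 h.
Threshold 40 h → overtime 15 h 5 min, regular 40 h 0 min.

Regular 40.00 hours, overtime 15.08 hours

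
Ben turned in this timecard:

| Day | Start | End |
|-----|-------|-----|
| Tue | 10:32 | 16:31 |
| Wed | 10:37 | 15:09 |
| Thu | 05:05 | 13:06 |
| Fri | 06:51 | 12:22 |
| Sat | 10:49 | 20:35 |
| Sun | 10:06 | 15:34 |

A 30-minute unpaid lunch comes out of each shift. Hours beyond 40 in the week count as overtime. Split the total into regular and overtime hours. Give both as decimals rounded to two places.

Regular 36.28 hours, overtime 0.00 hours

Tue: 10:32–16:31 = 5 h 59 min; less 30 min break → 5 h 29 min
Wed: 10:37–15:09 = 4 h 32 min; less 30 min break → 4 h 2 min
Thu: 05:05–13:06 = 8 h 1 min; less 30 min break → 7 h 31 min
Fri: 06:51–12:22 = 5 h 31 min; less 30 min break → 5 h 1 min
Sat: 10:49–20:35 = 9 h 46 min; less 30 min break → 9 h 16 min
Sun: 10:06–15:34 = 5 h 28 min; less 30 min break → 4 h 58 min
Total worked: 36 h 17 min = 36.28 h.
Threshold 40 h → overtime 0 h 0 min, regular 36 h 17 min.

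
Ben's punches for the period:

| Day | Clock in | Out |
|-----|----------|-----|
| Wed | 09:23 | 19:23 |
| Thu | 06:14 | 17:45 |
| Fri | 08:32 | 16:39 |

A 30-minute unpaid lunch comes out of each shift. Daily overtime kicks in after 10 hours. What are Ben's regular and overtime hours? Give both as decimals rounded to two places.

Regular 27.12 hours, overtime 1.02 hours

Wed: 09:23–19:23 = 10 h 0 min; less 30 min break → 9 h 30 min
Thu: 06:14–17:45 = 11 h 31 min; less 30 min break → 11 h 1 min
Fri: 08:32–16:39 = 8 h 7 min; less 30 min break → 7 h 37 min
Wed reg 9 h 30 min / OT 0 h 0 min; Thu reg 10 h 0 min / OT 1 h 1 min; Fri reg 7 h 37 min / OT 0 h 0 min.
Totals: regular 27 h 7 min, overtime 1 h 1 min.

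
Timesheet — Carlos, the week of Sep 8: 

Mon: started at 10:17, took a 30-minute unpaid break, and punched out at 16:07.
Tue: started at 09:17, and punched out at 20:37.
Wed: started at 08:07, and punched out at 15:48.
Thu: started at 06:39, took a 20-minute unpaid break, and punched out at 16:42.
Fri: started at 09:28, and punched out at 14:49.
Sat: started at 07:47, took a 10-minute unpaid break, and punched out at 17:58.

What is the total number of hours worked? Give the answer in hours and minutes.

Mon: 10:17–16:07 = 5 h 50 min; less 30 min break → 5 h 20 min
Tue: 09:17–20:37 = 11 h 20 min
Wed: 08:07–15:48 = 7 h 41 min
Thu: 06:39–16:42 = 10 h 3 min; less 20 min break → 9 h 43 min
Fri: 09:28–14:49 = 5 h 21 min
Sat: 07:47–17:58 = 10 h 11 min; less 10 min break → 10 h 1 min
Total: 5 h 20 min + 11 h 20 min + 7 h 41 min + 9 h 43 min + 5 h 21 min + 10 h 1 min = 49 h 26 min.

49 h 26 min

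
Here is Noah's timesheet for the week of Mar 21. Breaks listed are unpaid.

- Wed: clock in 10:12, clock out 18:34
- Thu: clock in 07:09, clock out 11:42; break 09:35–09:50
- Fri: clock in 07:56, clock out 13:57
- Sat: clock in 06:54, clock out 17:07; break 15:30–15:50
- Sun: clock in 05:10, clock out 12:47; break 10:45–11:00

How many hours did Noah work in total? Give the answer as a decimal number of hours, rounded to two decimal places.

35.93 hours

Wed: 10:12–18:34 = 8 h 22 min
Thu: 07:09–11:42 = 4 h 33 min; less 15 min break → 4 h 18 min
Fri: 07:56–13:57 = 6 h 1 min
Sat: 06:54–17:07 = 10 h 13 min; less 20 min break → 9 h 53 min
Sun: 05:10–12:47 = 7 h 37 min; less 15 min break → 7 h 22 min
Total: 8 h 22 min + 4 h 18 min + 6 h 1 min + 9 h 53 min + 7 h 22 min = 35 h 56 min.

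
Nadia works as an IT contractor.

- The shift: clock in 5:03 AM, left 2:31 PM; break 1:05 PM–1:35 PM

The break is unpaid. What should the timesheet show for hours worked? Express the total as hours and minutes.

The shift: 5:03 AM–2:31 PM = 9 h 28 min; less 30 min break → 8 h 58 min

8 h 58 min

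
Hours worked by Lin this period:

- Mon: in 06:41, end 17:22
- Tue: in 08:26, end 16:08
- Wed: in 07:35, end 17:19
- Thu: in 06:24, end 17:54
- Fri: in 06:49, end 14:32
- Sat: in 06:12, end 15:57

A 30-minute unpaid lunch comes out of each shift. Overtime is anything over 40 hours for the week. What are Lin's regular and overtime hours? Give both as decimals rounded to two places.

Mon: 06:41–17:22 = 10 h 41 min; less 30 min break → 10 h 11 min
Tue: 08:26–16:08 = 7 h 42 min; less 30 min break → 7 h 12 min
Wed: 07:35–17:19 = 9 h 44 min; less 30 min break → 9 h 14 min
Thu: 06:24–17:54 = 11 h 30 min; less 30 min break → 11 h 0 min
Fri: 06:49–14:32 = 7 h 43 min; less 30 min break → 7 h 13 min
Sat: 06:12–15:57 = 9 h 45 min; less 30 min break → 9 h 15 min
Total worked: 54 h 5 min = 54.08 h.
Threshold 40 h → overtime 14 h 5 min, regular 40 h 0 min.

Regular 40.00 hours, overtime 14.08 hours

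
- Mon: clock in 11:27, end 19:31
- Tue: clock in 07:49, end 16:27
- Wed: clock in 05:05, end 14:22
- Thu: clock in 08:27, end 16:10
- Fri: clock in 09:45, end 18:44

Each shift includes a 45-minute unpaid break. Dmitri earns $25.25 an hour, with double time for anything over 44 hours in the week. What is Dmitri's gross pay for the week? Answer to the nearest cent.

$983.07

Mon: 11:27–19:31 = 8 h 4 min; less 45 min break → 7 h 19 min
Tue: 07:49–16:27 = 8 h 38 min; less 45 min break → 7 h 53 min
Wed: 05:05–14:22 = 9 h 17 min; less 45 min break → 8 h 32 min
Thu: 08:27–16:10 = 7 h 43 min; less 45 min break → 6 h 58 min
Fri: 09:45–18:44 = 8 h 59 min; less 45 min break → 8 h 14 min
Total worked: 38 h 56 min = 2336 min.
Regular 38 h 56 min = 2336 min at $25.25/h; overtime 0 h 0 min = 0 min at $50.50/h.
Pay = (2336 × $25.25 + 0 × $50.50) ÷ 60 = $983.07.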